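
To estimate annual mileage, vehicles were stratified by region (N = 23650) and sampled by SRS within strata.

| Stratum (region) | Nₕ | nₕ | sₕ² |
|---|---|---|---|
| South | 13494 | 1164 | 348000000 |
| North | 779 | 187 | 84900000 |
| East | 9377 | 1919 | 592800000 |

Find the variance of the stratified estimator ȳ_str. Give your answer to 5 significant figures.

Var(ȳ_str) = Σₕ Wₕ²(1 − fₕ)sₕ²/nₕ with Wₕ = Nₕ/N, N = 23650.
South: Wₕ = 0.57057082; term = 0.57057082²·(1 − 0.08626056)·348000000/1164 = 88933.986.
North: Wₕ = 0.03293869; term = 0.03293869²·(1 − 0.24005135)·84900000/187 = 374.33717.
East: Wₕ = 0.39649049; term = 0.39649049²·(1 − 0.20464967)·592800000/1919 = 38623.998.
Sum = 127932.32.

127930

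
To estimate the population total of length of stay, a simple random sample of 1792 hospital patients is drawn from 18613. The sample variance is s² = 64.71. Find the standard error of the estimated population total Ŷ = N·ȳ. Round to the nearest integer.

3362

Var(Ŷ) = N²·Var(ȳ) = N²·(1 − n/N)·s²/n.
f = 1792/18613 = 0.09627680; Var(ȳ) = 0.90372320·64.71/1792 = 0.032633889.
Var(Ŷ) = 18613² · 0.032633889 = 1.1305808 × 10^7.
SE(Ŷ) = √(1.1305808 × 10^7) = 3362.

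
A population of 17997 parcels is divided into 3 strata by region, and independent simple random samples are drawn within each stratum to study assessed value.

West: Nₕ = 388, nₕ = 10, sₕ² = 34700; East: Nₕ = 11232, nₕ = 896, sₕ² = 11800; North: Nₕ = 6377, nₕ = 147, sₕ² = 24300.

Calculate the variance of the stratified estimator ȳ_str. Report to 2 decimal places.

Var(ȳ_str) = Σₕ Wₕ²(1 − fₕ)sₕ²/nₕ with Wₕ = Nₕ/N, N = 17997.
West: Wₕ = 0.02155915; term = 0.02155915²·(1 − 0.02577320)·34700/10 = 1.571277.
East: Wₕ = 0.62410402; term = 0.62410402²·(1 − 0.07977208)·11800/896 = 4.7204495.
North: Wₕ = 0.35433683; term = 0.35433683²·(1 − 0.02305159)·24300/147 = 20.276508.
Sum = 26.568235.

26.57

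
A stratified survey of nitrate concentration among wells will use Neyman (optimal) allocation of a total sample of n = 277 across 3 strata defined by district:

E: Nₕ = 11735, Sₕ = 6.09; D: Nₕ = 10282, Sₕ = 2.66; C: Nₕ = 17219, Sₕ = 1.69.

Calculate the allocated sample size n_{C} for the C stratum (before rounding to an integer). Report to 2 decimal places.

63.02

Neyman allocation: nₕ = n·NₕSₕ / Σⱼ NⱼSⱼ.
Σ NⱼSⱼ = 11735·6.09 + 10282·2.66 + 17219·1.69 = 127916.38.
n_{C} = 277·17219·1.69 / 127916.38 = 63.02.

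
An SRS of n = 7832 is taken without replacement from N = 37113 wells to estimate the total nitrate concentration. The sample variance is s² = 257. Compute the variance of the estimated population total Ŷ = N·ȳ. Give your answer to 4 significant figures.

3.566 × 10^7

Var(Ŷ) = N²·Var(ȳ) = N²·(1 − n/N)·s²/n.
f = 7832/37113 = 0.21103118; Var(ȳ) = 0.78896882·257/7832 = 0.025889299.
Var(Ŷ) = 37113² · 0.025889299 = 3.5659267 × 10^7.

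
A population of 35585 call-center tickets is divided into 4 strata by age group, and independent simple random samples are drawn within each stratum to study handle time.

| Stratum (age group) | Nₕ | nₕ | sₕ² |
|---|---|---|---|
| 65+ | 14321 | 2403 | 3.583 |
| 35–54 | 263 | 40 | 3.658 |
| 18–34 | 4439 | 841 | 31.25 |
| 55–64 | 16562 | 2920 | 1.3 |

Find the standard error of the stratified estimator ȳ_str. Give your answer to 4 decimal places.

0.0274

Var(ȳ_str) = Σₕ Wₕ²(1 − fₕ)sₕ²/nₕ with Wₕ = Nₕ/N, N = 35585.
65+: Wₕ = 0.40244485; term = 0.40244485²·(1 − 0.16779555)·3.583/2403 = 2.0097212 × 10^-4.
35–54: Wₕ = 0.00739075; term = 0.00739075²·(1 − 0.15209125)·3.658/40 = 4.2355555 × 10^-6.
18–34: Wₕ = 0.12474357; term = 0.12474357²·(1 − 0.18945708)·31.25/841 = 4.6866917 × 10^-4.
55–64: Wₕ = 0.46542082; term = 0.46542082²·(1 − 0.17630721)·1.3/2920 = 7.9436003 × 10^-5.
Sum = 7.5331285 × 10^-4.
SE = √(7.5331285 × 10^-4) = 0.0274.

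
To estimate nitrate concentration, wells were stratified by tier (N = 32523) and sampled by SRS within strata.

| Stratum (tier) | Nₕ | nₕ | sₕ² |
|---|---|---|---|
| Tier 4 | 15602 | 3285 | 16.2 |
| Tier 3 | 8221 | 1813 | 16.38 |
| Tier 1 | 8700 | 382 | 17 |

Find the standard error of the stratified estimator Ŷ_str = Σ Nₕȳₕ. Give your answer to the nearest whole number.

2155

Var(Ŷ_str) = Σₕ Nₕ²(1 − fₕ)sₕ²/nₕ.
Tier 4: 15602²·(1 − 3285/15602)·16.2/3285 = 947686.85.
Tier 3: 8221²·(1 − 1813/8221)·16.38/1813 = 475952.1.
Tier 1: 8700²·(1 − 382/8700)·17/382 = 3.2205031 × 10^6.
Sum = 4.6441421 × 10^6.
SE = √(4.6441421 × 10^6) = 2155.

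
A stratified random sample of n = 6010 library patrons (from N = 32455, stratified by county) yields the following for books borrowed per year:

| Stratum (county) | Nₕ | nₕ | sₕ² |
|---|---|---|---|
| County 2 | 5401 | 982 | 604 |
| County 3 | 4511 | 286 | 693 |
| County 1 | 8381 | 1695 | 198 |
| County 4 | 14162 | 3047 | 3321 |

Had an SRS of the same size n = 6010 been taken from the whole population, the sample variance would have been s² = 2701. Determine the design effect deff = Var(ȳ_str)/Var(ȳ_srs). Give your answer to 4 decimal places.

Var(ȳ_str) = Σ Wₕ²(1−fₕ)sₕ²/nₕ with Wₕ = Nₕ/32455:
  County 2: (5401/32455)²·(1−982/5401)·604/982 = 0.013936714
  County 3: (4511/32455)²·(1−286/4511)·693/286 = 0.043843328
  County 1: (8381/32455)²·(1−1695/8381)·198/1695 = 0.0062143323
  County 4: (14162/32455)²·(1−3047/14162)·3321/3047 = 0.16287981
  → Var(ȳ_str) = 0.22687418.
Var(ȳ_srs) = (1 − 6010/32455)·2701/6010 = 0.36619471.
deff = 0.22687418 / 0.36619471 = 0.6195.

0.6195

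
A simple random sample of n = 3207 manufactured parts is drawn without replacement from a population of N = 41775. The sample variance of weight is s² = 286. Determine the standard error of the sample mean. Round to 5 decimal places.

0.28694

Under SRS without replacement, Var(ȳ) = (1 − f)·s²/n with f = n/N = 3207/41775 = 0.07676840.
Var(ȳ) = (1 − 0.07676840)·286/3207 = 0.92323160·0.089179919 = 0.082333719.
SE(ȳ) = √(0.082333719) = 0.28694.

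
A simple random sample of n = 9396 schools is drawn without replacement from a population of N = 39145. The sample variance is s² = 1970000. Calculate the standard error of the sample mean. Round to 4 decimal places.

Under SRS without replacement, Var(ȳ) = (1 − f)·s²/n with f = n/N = 9396/39145 = 0.24003066.
Var(ȳ) = (1 − 0.24003066)·1970000/9396 = 0.75996934·209.66369 = 159.33797.
SE(ȳ) = √(159.33797) = 12.6229.

12.6229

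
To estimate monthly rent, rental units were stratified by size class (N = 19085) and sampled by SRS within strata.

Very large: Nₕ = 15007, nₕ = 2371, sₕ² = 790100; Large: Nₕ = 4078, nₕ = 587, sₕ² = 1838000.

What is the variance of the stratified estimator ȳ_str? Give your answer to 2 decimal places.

295.87

Var(ȳ_str) = Σₕ Wₕ²(1 − fₕ)sₕ²/nₕ with Wₕ = Nₕ/N, N = 19085.
Very large: Wₕ = 0.78632434; term = 0.78632434²·(1 − 0.15799294)·790100/2371 = 173.4881.
Large: Wₕ = 0.21367566; term = 0.21367566²·(1 − 0.14394311)·1838000/587 = 122.38273.
Sum = 295.87083.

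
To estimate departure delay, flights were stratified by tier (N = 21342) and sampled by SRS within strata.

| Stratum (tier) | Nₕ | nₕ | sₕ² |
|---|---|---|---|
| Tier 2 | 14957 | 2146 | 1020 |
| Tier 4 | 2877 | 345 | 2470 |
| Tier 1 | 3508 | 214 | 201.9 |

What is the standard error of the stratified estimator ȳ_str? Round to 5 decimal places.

Var(ȳ_str) = Σₕ Wₕ²(1 − fₕ)sₕ²/nₕ with Wₕ = Nₕ/N, N = 21342.
Tier 2: Wₕ = 0.70082466; term = 0.70082466²·(1 − 0.14347797)·1020/2146 = 0.19995292.
Tier 4: Wₕ = 0.13480461; term = 0.13480461²·(1 − 0.11991658)·2470/345 = 0.1145015.
Tier 1: Wₕ = 0.16437072; term = 0.16437072²·(1 − 0.06100342)·201.9/214 = 0.023935114.
Sum = 0.33838953.
SE = √(0.33838953) = 0.58171.

0.58171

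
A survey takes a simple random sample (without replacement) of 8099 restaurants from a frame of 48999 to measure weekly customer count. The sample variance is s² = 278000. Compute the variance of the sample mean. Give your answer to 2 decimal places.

Under SRS without replacement, Var(ȳ) = (1 − f)·s²/n with f = n/N = 8099/48999 = 0.16528909.
Var(ȳ) = (1 − 0.16528909)·278000/8099 = 0.83471091·34.325225 = 28.65164.

28.65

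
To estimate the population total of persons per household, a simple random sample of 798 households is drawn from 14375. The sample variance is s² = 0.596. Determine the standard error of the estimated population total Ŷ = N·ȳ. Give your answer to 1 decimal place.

Var(Ŷ) = N²·Var(ȳ) = N²·(1 − n/N)·s²/n.
f = 798/14375 = 0.05551304; Var(ȳ) = 0.94448696·0.596/798 = 7.054063 × 10^-4.
Var(Ŷ) = 14375² · (7.054063 × 10^-4) = 145765.6.
SE(Ŷ) = √(145765.6) = 381.8.

381.8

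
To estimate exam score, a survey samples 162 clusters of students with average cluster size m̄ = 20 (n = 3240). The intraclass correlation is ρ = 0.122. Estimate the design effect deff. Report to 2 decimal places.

deff = 1 + (20 − 1)·0.122 = 1 + 2.318 = 3.318.

3.32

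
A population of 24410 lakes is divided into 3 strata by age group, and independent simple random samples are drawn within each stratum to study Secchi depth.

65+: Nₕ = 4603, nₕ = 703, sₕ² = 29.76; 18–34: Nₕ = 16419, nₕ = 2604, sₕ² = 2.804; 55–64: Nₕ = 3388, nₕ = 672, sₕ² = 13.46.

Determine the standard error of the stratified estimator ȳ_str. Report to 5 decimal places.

Var(ȳ_str) = Σₕ Wₕ²(1 − fₕ)sₕ²/nₕ with Wₕ = Nₕ/N, N = 24410.
65+: Wₕ = 0.18857026; term = 0.18857026²·(1 − 0.15272648)·29.76/703 = 0.0012754036.
18–34: Wₕ = 0.67263417; term = 0.67263417²·(1 − 0.15859675)·2.804/2604 = 4.0991996 × 10^-4.
55–64: Wₕ = 0.13879558; term = 0.13879558²·(1 − 0.19834711)·13.46/672 = 3.0932384 × 10^-4.
Sum = 0.0019946474.
SE = √(0.0019946474) = 0.04466.

0.04466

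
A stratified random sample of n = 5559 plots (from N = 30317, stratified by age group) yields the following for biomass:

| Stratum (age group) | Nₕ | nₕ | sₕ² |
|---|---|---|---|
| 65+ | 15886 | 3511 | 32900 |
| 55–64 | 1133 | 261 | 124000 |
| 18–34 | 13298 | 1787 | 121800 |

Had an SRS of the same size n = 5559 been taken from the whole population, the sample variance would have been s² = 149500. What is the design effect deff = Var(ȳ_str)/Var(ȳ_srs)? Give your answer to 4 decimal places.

0.6314

Var(ȳ_str) = Σ Wₕ²(1−fₕ)sₕ²/nₕ with Wₕ = Nₕ/30317:
  65+: (15886/30317)²·(1−3511/15886)·32900/3511 = 2.0042523
  55–64: (1133/30317)²·(1−261/1133)·124000/261 = 0.51068738
  18–34: (13298/30317)²·(1−1787/13298)·121800/1787 = 11.351406
  → Var(ȳ_str) = 13.866346.
Var(ȳ_srs) = (1 − 5559/30317)·149500/5559 = 21.962099.
deff = 13.866346 / 21.962099 = 0.6314.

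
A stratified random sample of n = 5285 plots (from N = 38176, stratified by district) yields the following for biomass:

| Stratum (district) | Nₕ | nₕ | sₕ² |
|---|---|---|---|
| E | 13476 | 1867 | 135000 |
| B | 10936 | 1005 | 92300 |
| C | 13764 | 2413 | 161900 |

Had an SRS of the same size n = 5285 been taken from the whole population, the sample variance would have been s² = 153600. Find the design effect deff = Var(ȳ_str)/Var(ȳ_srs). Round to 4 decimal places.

0.8705

Var(ȳ_str) = Σ Wₕ²(1−fₕ)sₕ²/nₕ with Wₕ = Nₕ/38176:
  E: (13476/38176)²·(1−1867/13476)·135000/1867 = 7.7618352
  B: (10936/38176)²·(1−1005/10936)·92300/1005 = 6.8439413
  C: (13764/38176)²·(1−2413/13764)·161900/2413 = 7.1926259
  → Var(ȳ_str) = 21.798402.
Var(ȳ_srs) = (1 − 5285/38176)·153600/5285 = 25.039917.
deff = 21.798402 / 25.039917 = 0.8705.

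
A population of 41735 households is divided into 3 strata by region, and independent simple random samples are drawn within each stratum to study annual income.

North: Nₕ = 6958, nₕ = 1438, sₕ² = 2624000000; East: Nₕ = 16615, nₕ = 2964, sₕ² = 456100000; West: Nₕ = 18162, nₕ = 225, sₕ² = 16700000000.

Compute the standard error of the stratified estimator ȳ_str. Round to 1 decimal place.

Var(ȳ_str) = Σₕ Wₕ²(1 − fₕ)sₕ²/nₕ with Wₕ = Nₕ/N, N = 41735.
North: Wₕ = 0.16671858; term = 0.16671858²·(1 − 0.20666858)·2624000000/1438 = 40237.187.
East: Wₕ = 0.39810710; term = 0.39810710²·(1 − 0.17839302)·456100000/2964 = 20037.607.
West: Wₕ = 0.43517431; term = 0.43517431²·(1 − 0.01238850)·16700000000/225 = 1.3881826 × 10^7.
Sum = 1.3942101 × 10^7.
SE = √(1.3942101 × 10^7) = 3733.9.

3733.9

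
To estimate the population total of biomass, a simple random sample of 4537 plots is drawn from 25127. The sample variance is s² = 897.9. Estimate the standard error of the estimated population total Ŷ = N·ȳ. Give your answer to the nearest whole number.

10119

Var(Ŷ) = N²·Var(ȳ) = N²·(1 − n/N)·s²/n.
f = 4537/25127 = 0.18056274; Var(ȳ) = 0.81943726·897.9/4537 = 0.16217164.
Var(Ŷ) = 25127² · 0.16217164 = 1.0238968 × 10^8.
SE(Ŷ) = √(1.0238968 × 10^8) = 10119.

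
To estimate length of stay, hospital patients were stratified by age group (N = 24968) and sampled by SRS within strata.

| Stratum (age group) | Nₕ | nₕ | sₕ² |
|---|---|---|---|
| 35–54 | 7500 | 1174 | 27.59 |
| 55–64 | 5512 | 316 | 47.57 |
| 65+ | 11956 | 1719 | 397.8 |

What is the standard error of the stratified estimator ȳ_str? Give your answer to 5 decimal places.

Var(ȳ_str) = Σₕ Wₕ²(1 − fₕ)sₕ²/nₕ with Wₕ = Nₕ/N, N = 24968.
35–54: Wₕ = 0.30038449; term = 0.30038449²·(1 − 0.15653333)·27.59/1174 = 0.0017885725.
55–64: Wₕ = 0.22076258; term = 0.22076258²·(1 − 0.05732946)·47.57/316 = 0.0069160306.
65+: Wₕ = 0.47885293; term = 0.47885293²·(1 − 0.14377718)·397.8/1719 = 0.045433898.
Sum = 0.054138501.
SE = √(0.054138501) = 0.23268.

0.23268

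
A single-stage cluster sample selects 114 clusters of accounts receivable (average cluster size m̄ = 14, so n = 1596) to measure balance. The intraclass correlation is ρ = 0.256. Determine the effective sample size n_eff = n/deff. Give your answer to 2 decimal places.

deff = 1 + (14 − 1)·0.256 = 1 + 3.328 = 4.328.
n_eff = 1596 / 4.328 = 368.76.

368.76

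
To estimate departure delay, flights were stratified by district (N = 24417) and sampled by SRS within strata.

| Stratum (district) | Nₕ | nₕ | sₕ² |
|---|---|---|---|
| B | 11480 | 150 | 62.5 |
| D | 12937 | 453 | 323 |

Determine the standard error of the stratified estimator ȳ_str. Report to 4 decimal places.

Var(ȳ_str) = Σₕ Wₕ²(1 − fₕ)sₕ²/nₕ with Wₕ = Nₕ/N, N = 24417.
B: Wₕ = 0.47016423; term = 0.47016423²·(1 − 0.01306620)·62.5/150 = 0.090902526.
D: Wₕ = 0.52983577; term = 0.52983577²·(1 − 0.03501585)·323/453 = 0.19315549.
Sum = 0.28405802.
SE = √(0.28405802) = 0.5330.

0.5330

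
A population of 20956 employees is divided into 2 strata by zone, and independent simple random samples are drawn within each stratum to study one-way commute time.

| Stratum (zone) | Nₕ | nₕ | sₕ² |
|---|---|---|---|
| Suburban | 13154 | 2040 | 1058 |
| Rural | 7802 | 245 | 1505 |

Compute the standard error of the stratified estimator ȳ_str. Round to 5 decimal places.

Var(ȳ_str) = Σₕ Wₕ²(1 − fₕ)sₕ²/nₕ with Wₕ = Nₕ/N, N = 20956.
Suburban: Wₕ = 0.62769613; term = 0.62769613²·(1 − 0.15508591)·1058/2040 = 0.17265015.
Rural: Wₕ = 0.37230387; term = 0.37230387²·(1 − 0.03140220)·1505/245 = 0.8247247.
Sum = 0.99737485.
SE = √(0.99737485) = 0.99869.

0.99869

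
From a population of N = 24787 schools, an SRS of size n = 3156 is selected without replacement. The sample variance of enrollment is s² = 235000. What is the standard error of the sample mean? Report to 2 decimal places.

Under SRS without replacement, Var(ȳ) = (1 − f)·s²/n with f = n/N = 3156/24787 = 0.12732481.
Var(ȳ) = (1 − 0.12732481)·235000/3156 = 0.87267519·74.461343 = 64.980567.
SE(ȳ) = √(64.980567) = 8.06.

8.06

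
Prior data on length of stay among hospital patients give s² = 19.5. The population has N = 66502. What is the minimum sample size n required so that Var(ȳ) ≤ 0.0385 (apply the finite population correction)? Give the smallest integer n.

503

Without fpc, n₀ = s²/D = 19.5/0.0385 = 506.4935.
With fpc, (1 − n/N)·s²/n ≤ D requires n ≥ n₀/(1 + n₀/N) = 506.4935/(1 + 506.4935/66502) = 502.6651.
Rounding up, n = 503.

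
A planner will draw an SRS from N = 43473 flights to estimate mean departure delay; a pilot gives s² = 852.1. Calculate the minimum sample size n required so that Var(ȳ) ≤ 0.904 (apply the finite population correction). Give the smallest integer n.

923

Without fpc, n₀ = s²/D = 852.1/0.904 = 942.5885.
With fpc, (1 − n/N)·s²/n ≤ D requires n ≥ n₀/(1 + n₀/N) = 942.5885/(1 + 942.5885/43473) = 922.5849.
Rounding up, n = 923.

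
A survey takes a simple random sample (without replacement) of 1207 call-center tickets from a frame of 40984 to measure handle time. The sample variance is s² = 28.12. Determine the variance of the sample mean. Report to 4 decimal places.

Under SRS without replacement, Var(ȳ) = (1 − f)·s²/n with f = n/N = 1207/40984 = 0.02945052.
Var(ȳ) = (1 − 0.02945052)·28.12/1207 = 0.97054948·0.023297432 = 0.02261131.

0.0226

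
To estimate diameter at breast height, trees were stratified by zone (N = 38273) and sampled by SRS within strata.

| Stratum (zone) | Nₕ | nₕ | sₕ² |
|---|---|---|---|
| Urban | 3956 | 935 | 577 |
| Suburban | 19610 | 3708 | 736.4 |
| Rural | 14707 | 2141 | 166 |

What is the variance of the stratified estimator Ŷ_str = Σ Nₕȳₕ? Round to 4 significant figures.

8.363 × 10^7

Var(Ŷ_str) = Σₕ Nₕ²(1 − fₕ)sₕ²/nₕ.
Urban: 3956²·(1 − 935/3956)·577/935 = 7.375156 × 10^6.
Suburban: 19610²·(1 − 3708/19610)·736.4/3708 = 6.193033 × 10^7.
Rural: 14707²·(1 − 2141/14707)·166/2141 = 1.4328891 × 10^7.
Sum = 8.3634377 × 10^7.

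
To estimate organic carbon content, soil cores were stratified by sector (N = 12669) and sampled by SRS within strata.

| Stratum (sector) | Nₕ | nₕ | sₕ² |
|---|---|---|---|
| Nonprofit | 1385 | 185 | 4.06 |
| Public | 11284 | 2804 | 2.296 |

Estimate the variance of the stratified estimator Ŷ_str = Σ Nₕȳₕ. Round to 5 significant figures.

114830

Var(Ŷ_str) = Σₕ Nₕ²(1 − fₕ)sₕ²/nₕ.
Nonprofit: 1385²·(1 − 185/1385)·4.06/185 = 36474.162.
Public: 11284²·(1 − 2804/11284)·2.296/2804 = 78352.49.
Sum = 114826.65.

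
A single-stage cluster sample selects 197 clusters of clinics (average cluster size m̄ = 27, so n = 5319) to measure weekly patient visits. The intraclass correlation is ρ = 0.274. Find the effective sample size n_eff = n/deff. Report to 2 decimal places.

654.73

deff = 1 + (27 − 1)·0.274 = 1 + 7.124 = 8.124.
n_eff = 5319 / 8.124 = 654.73.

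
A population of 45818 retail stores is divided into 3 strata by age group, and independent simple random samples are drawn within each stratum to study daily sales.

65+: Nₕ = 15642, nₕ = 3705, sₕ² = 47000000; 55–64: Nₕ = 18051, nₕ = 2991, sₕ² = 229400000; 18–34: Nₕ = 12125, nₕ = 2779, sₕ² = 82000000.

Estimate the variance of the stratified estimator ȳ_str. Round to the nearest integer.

Var(ȳ_str) = Σₕ Wₕ²(1 − fₕ)sₕ²/nₕ with Wₕ = Nₕ/N, N = 45818.
65+: Wₕ = 0.34139421; term = 0.34139421²·(1 − 0.23686229)·47000000/3705 = 1128.3007.
55–64: Wₕ = 0.39397180; term = 0.39397180²·(1 − 0.16569719)·229400000/2991 = 9931.869.
18–34: Wₕ = 0.26463399; term = 0.26463399²·(1 − 0.22919588)·82000000/2779 = 1592.7975.
Sum = 12652.967.

12653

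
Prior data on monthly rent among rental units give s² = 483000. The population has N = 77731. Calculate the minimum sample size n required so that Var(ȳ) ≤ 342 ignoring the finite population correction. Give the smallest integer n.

Without fpc, n₀ = s²/D = 483000/342 = 1412.2807.
Rounding up, n = 1413.

1413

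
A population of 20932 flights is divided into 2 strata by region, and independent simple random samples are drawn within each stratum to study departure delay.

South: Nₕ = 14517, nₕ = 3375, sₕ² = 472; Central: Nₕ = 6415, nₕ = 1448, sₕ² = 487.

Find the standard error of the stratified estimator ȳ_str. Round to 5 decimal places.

0.27584

Var(ȳ_str) = Σₕ Wₕ²(1 − fₕ)sₕ²/nₕ with Wₕ = Nₕ/N, N = 20932.
South: Wₕ = 0.69353144; term = 0.69353144²·(1 − 0.23248605)·472/3375 = 0.051628178.
Central: Wₕ = 0.30646856; term = 0.30646856²·(1 − 0.22572097)·487/1448 = 0.024458497.
Sum = 0.076086675.
SE = √(0.076086675) = 0.27584.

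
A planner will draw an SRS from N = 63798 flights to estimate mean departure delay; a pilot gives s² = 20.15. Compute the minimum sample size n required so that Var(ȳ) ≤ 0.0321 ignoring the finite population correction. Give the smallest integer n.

Without fpc, n₀ = s²/D = 20.15/0.0321 = 627.7259.
Rounding up, n = 628.

628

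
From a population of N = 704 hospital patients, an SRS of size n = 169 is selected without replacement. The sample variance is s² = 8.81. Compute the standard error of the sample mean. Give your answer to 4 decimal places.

0.1990

Under SRS without replacement, Var(ȳ) = (1 − f)·s²/n with f = n/N = 169/704 = 0.24005682.
Var(ȳ) = (1 − 0.24005682)·8.81/169 = 0.75994318·0.052130178 = 0.039615973.
SE(ȳ) = √(0.039615973) = 0.1990.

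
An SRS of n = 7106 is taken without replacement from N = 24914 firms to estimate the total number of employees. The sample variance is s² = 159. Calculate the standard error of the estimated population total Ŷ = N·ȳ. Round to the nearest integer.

3151

Var(Ŷ) = N²·Var(ȳ) = N²·(1 − n/N)·s²/n.
f = 7106/24914 = 0.28522116; Var(ȳ) = 0.71477884·159/7106 = 0.015993503.
Var(Ŷ) = 24914² · 0.015993503 = 9.9272856 × 10^6.
SE(Ŷ) = √(9.9272856 × 10^6) = 3151.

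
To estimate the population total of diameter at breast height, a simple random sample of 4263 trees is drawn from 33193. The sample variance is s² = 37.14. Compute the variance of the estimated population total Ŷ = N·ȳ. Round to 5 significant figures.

8.3661 × 10^6

Var(Ŷ) = N²·Var(ȳ) = N²·(1 − n/N)·s²/n.
f = 4263/33193 = 0.12843069; Var(ȳ) = 0.87156931·37.14/4263 = 0.0075932639.
Var(Ŷ) = 33193² · 0.0075932639 = 8.3660702 × 10^6.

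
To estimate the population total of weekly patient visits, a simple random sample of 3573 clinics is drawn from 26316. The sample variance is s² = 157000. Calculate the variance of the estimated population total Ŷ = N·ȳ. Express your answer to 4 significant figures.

2.630 × 10^10

Var(Ŷ) = N²·Var(ȳ) = N²·(1 − n/N)·s²/n.
f = 3573/26316 = 0.13577291; Var(ȳ) = 0.86422709·157000/3573 = 37.974714.
Var(Ŷ) = 26316² · 37.974714 = 2.6298699 × 10^10.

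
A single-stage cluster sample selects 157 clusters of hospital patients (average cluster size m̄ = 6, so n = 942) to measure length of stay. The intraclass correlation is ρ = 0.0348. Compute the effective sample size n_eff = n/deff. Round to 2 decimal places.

802.39

deff = 1 + (6 − 1)·0.0348 = 1 + 0.174 = 1.174.
n_eff = 942 / 1.174 = 802.39.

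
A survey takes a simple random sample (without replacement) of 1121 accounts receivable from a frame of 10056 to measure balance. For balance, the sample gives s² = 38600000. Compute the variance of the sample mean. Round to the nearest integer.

Under SRS without replacement, Var(ȳ) = (1 − f)·s²/n with f = n/N = 1121/10056 = 0.11147574.
Var(ȳ) = (1 − 0.11147574)·38600000/1121 = 0.88852426·34433.541 = 30595.037.

30595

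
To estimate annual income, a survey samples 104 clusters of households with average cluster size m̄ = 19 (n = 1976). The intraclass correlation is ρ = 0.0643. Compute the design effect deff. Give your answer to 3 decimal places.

deff = 1 + (19 − 1)·0.0643 = 1 + 1.1574 = 2.1574.

2.157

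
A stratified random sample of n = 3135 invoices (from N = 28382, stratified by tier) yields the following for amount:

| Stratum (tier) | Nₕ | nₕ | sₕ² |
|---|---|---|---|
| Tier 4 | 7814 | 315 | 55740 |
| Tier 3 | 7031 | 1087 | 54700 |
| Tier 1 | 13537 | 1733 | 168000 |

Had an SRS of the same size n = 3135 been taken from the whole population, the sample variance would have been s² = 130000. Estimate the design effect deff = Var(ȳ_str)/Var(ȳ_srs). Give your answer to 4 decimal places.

0.9411

Var(ȳ_str) = Σ Wₕ²(1−fₕ)sₕ²/nₕ with Wₕ = Nₕ/28382:
  Tier 4: (7814/28382)²·(1−315/7814)·55740/315 = 12.872034
  Tier 3: (7031/28382)²·(1−1087/7031)·54700/1087 = 2.6107644
  Tier 1: (13537/28382)²·(1−1733/13537)·168000/1733 = 19.22987
  → Var(ȳ_str) = 34.712668.
Var(ȳ_srs) = (1 − 3135/28382)·130000/3135 = 36.886937.
deff = 34.712668 / 36.886937 = 0.9411.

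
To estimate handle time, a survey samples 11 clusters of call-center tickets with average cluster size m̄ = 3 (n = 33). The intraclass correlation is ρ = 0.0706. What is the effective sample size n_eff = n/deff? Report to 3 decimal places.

28.917

deff = 1 + (3 − 1)·0.0706 = 1 + 0.1412 = 1.1412.
n_eff = 33 / 1.1412 = 28.917.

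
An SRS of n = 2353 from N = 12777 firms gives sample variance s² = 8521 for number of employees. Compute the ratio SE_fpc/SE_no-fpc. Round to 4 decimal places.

0.9032

f = n/N = 2353/12777 = 0.18415904.
SE_no-fpc = √(s²/n) = 1.9029804; SE_fpc = √((1−f)s²/n) = 1.7188464.
Ratio = √(1−f) = 0.90323915.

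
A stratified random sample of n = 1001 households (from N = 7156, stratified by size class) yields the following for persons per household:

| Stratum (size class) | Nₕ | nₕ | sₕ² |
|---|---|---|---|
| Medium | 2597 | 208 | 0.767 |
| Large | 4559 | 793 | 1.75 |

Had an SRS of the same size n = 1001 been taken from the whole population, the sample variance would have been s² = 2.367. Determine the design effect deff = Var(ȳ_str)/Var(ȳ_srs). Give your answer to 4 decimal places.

Var(ȳ_str) = Σ Wₕ²(1−fₕ)sₕ²/nₕ with Wₕ = Nₕ/7156:
  Medium: (2597/7156)²·(1−208/2597)·0.767/208 = 4.4676533 × 10^-4
  Large: (4559/7156)²·(1−793/4559)·1.75/793 = 7.3990184 × 10^-4
  → Var(ȳ_str) = 0.0011866672.
Var(ȳ_srs) = (1 − 1001/7156)·2.367/1001 = 0.002033864.
deff = 0.0011866672 / 0.002033864 = 0.5835.

0.5835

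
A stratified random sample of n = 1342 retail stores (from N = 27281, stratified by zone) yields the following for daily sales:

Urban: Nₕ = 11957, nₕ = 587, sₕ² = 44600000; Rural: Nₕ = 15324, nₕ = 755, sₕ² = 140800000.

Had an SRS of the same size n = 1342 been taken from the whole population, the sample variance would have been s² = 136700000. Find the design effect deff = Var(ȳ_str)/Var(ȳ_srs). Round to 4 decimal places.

0.7209

Var(ȳ_str) = Σ Wₕ²(1−fₕ)sₕ²/nₕ with Wₕ = Nₕ/27281:
  Urban: (11957/27281)²·(1−587/11957)·44600000/587 = 13879.023
  Rural: (15324/27281)²·(1−755/15324)·140800000/755 = 55941.875
  → Var(ȳ_str) = 69820.898.
Var(ȳ_srs) = (1 − 1342/27281)·136700000/1342 = 96852.078.
deff = 69820.898 / 96852.078 = 0.7209.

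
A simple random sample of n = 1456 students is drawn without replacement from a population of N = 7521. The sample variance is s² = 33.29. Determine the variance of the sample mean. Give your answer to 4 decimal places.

Under SRS without replacement, Var(ȳ) = (1 − f)·s²/n with f = n/N = 1456/7521 = 0.19359128.
Var(ȳ) = (1 − 0.19359128)·33.29/1456 = 0.80640872·0.022864011 = 0.018437738.

0.0184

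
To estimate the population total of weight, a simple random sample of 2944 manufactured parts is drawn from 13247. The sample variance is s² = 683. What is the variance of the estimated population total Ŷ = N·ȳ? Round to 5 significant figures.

3.1664 × 10^7

Var(Ŷ) = N²·Var(ȳ) = N²·(1 − n/N)·s²/n.
f = 2944/13247 = 0.22223900; Var(ȳ) = 0.77776100·683/2944 = 0.18043844.
Var(Ŷ) = 13247² · 0.18043844 = 3.166388 × 10^7.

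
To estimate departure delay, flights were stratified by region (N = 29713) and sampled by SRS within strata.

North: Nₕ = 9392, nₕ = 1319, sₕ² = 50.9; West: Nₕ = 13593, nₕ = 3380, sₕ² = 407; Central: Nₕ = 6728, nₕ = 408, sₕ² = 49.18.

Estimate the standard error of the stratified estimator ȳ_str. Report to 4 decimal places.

0.1675

Var(ȳ_str) = Σₕ Wₕ²(1 − fₕ)sₕ²/nₕ with Wₕ = Nₕ/N, N = 29713.
North: Wₕ = 0.31609060; term = 0.31609060²·(1 − 0.14043867)·50.9/1319 = 0.0033141565.
West: Wₕ = 0.45747653; term = 0.45747653²·(1 − 0.24865740)·407/3380 = 0.018934479.
Central: Wₕ = 0.22643287; term = 0.22643287²·(1 − 0.06064209)·49.18/408 = 0.0058054838.
Sum = 0.028054119.
SE = √(0.028054119) = 0.1675.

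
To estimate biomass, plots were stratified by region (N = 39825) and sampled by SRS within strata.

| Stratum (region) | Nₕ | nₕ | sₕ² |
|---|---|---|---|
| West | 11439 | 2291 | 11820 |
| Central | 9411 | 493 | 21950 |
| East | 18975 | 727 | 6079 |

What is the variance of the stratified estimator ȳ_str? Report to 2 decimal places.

4.52

Var(ȳ_str) = Σₕ Wₕ²(1 − fₕ)sₕ²/nₕ with Wₕ = Nₕ/N, N = 39825.
West: Wₕ = 0.28723164; term = 0.28723164²·(1 − 0.20027974)·11820/2291 = 0.3404043.
Central: Wₕ = 0.23630885; term = 0.23630885²·(1 − 0.05238551)·21950/493 = 2.3560217.
East: Wₕ = 0.47645951; term = 0.47645951²·(1 − 0.03831357)·6079/727 = 1.8255058.
Sum = 4.5219318.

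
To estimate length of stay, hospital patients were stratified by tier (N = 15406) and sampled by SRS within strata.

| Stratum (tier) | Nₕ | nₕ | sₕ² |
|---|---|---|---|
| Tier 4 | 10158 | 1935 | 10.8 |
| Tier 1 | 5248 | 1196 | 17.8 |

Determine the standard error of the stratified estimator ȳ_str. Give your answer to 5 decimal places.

0.05743

Var(ȳ_str) = Σₕ Wₕ²(1 − fₕ)sₕ²/nₕ with Wₕ = Nₕ/N, N = 15406.
Tier 4: Wₕ = 0.65935350; term = 0.65935350²·(1 − 0.19049025)·10.8/1935 = 0.0019642714.
Tier 1: Wₕ = 0.34064650; term = 0.34064650²·(1 − 0.22789634)·17.8/1196 = 0.0013334364.
Sum = 0.0032977078.
SE = √(0.0032977078) = 0.05743.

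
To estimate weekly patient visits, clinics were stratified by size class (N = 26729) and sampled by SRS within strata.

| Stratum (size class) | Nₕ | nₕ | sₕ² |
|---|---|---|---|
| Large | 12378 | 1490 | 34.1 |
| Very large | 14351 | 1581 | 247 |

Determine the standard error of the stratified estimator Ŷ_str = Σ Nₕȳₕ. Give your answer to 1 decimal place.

Var(Ŷ_str) = Σₕ Nₕ²(1 − fₕ)sₕ²/nₕ.
Large: 12378²·(1 − 1490/12378)·34.1/1490 = 3.0843716 × 10^6.
Very large: 14351²·(1 − 1581/14351)·247/1581 = 2.8631107 × 10^7.
Sum = 3.1715479 × 10^7.
SE = √(3.1715479 × 10^7) = 5631.6.

5631.6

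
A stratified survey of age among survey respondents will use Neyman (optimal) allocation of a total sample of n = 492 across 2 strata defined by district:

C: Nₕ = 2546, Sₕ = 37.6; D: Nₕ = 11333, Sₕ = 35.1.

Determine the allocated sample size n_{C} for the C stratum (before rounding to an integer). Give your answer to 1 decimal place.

Neyman allocation: nₕ = n·NₕSₕ / Σⱼ NⱼSⱼ.
Σ NⱼSⱼ = 2546·37.6 + 11333·35.1 = 493517.9.
n_{C} = 492·2546·37.6 / 493517.9 = 95.4.

95.4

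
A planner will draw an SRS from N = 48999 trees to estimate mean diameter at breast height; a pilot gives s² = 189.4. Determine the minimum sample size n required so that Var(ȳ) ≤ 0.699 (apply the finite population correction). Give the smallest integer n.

270

Without fpc, n₀ = s²/D = 189.4/0.699 = 270.9585.
With fpc, (1 − n/N)·s²/n ≤ D requires n ≥ n₀/(1 + n₀/N) = 270.9585/(1 + 270.9585/48999) = 269.4684.
Rounding up, n = 270.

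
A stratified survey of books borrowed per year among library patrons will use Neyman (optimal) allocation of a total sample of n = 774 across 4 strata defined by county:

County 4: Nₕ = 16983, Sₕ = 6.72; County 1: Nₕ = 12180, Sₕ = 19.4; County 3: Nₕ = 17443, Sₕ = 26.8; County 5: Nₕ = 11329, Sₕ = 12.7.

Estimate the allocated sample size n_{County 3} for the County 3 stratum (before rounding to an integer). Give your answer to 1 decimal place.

376.2

Neyman allocation: nₕ = n·NₕSₕ / Σⱼ NⱼSⱼ.
Σ NⱼSⱼ = 16983·6.72 + 12180·19.4 + 17443·26.8 + 11329·12.7 = 961768.46.
n_{County 3} = 774·17443·26.8 / 961768.46 = 376.2.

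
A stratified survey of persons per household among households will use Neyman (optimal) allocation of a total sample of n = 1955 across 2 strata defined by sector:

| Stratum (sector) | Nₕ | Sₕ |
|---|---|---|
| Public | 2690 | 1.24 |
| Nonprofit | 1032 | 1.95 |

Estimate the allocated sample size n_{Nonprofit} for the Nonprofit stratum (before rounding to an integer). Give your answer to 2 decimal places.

Neyman allocation: nₕ = n·NₕSₕ / Σⱼ NⱼSⱼ.
Σ NⱼSⱼ = 2690·1.24 + 1032·1.95 = 5348.
n_{Nonprofit} = 1955·1032·1.95 / 5348 = 735.65.

735.65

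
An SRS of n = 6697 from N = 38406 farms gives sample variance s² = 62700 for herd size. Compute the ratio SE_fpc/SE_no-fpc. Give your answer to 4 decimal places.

f = n/N = 6697/38406 = 0.17437380.
SE_no-fpc = √(s²/n) = 3.0598041; SE_fpc = √((1−f)s²/n) = 2.7802596.
Ratio = √(1−f) = 0.90863975.

0.9086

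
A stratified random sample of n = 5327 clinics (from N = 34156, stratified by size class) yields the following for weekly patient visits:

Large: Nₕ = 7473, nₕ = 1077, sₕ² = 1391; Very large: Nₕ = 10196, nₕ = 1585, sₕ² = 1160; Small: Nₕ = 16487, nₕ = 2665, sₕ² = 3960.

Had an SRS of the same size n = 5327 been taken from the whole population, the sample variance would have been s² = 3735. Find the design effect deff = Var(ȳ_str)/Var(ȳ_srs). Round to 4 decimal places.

0.6729

Var(ȳ_str) = Σ Wₕ²(1−fₕ)sₕ²/nₕ with Wₕ = Nₕ/34156:
  Large: (7473/34156)²·(1−1077/7473)·1391/1077 = 0.05291525
  Very large: (10196/34156)²·(1−1585/10196)·1160/1585 = 0.055077996
  Small: (16487/34156)²·(1−2665/16487)·3960/2665 = 0.29025285
  → Var(ȳ_str) = 0.3982461.
Var(ȳ_srs) = (1 − 5327/34156)·3735/5327 = 0.5917939.
deff = 0.3982461 / 0.5917939 = 0.6729.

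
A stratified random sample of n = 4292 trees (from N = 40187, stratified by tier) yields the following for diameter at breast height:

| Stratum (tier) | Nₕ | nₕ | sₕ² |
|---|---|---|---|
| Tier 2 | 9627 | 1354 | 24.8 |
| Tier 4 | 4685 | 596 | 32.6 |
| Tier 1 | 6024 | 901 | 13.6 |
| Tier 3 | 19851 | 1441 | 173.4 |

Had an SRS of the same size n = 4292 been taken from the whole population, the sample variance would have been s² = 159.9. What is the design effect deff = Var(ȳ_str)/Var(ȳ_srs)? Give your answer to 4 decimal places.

Var(ȳ_str) = Σ Wₕ²(1−fₕ)sₕ²/nₕ with Wₕ = Nₕ/40187:
  Tier 2: (9627/40187)²·(1−1354/9627)·24.8/1354 = 9.0326637 × 10^-4
  Tier 4: (4685/40187)²·(1−596/4685)·32.6/596 = 6.4882395 × 10^-4
  Tier 1: (6024/40187)²·(1−901/6024)·13.6/901 = 2.8843786 × 10^-4
  Tier 3: (19851/40187)²·(1−1441/19851)·173.4/1441 = 0.027230155
  → Var(ȳ_str) = 0.029070683.
Var(ȳ_srs) = (1 − 4292/40187)·159.9/4292 = 0.03327646.
deff = 0.029070683 / 0.03327646 = 0.8736.

0.8736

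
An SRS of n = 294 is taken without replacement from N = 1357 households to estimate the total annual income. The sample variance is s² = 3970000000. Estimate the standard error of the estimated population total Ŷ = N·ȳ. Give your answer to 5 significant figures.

Var(Ŷ) = N²·Var(ȳ) = N²·(1 − n/N)·s²/n.
f = 294/1357 = 0.21665438; Var(ȳ) = 0.78334562·3970000000/294 = 1.057783 × 10^7.
Var(Ŷ) = 1357² · (1.057783 × 10^7) = 1.9478534 × 10^13.
SE(Ŷ) = √(1.9478534 × 10^13) = 4.4134 × 10^6.

4.4134 × 10^6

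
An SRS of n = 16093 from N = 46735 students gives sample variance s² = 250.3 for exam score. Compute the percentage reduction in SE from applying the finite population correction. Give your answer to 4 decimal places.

f = n/N = 16093/46735 = 0.34434578.
SE_no-fpc = √(s²/n) = 0.12471306; SE_fpc = √((1−f)s²/n) = 0.10098325.
Ratio = √(1−f) = 0.80972478. Reduction = 100·(1 − 0.80972478) = 19.0275%.

19.0275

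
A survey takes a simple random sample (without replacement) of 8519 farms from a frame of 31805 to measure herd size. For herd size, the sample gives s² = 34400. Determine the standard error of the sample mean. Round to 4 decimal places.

1.7194

Under SRS without replacement, Var(ȳ) = (1 − f)·s²/n with f = n/N = 8519/31805 = 0.26785097.
Var(ȳ) = (1 − 0.26785097)·34400/8519 = 0.73214903·4.0380326 = 2.9564417.
SE(ȳ) = √(2.9564417) = 1.7194.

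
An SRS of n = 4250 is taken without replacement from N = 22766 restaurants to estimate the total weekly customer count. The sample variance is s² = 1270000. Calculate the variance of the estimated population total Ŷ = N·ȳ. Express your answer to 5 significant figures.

1.2596 × 10^11

Var(Ŷ) = N²·Var(ȳ) = N²·(1 − n/N)·s²/n.
f = 4250/22766 = 0.18668189; Var(ȳ) = 0.81331811·1270000/4250 = 243.03859.
Var(Ŷ) = 22766² · 243.03859 = 1.2596465 × 10^11.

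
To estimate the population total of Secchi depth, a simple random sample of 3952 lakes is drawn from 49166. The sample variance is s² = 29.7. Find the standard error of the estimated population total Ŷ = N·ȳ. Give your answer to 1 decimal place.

Var(Ŷ) = N²·Var(ȳ) = N²·(1 − n/N)·s²/n.
f = 3952/49166 = 0.08038075; Var(ȳ) = 0.91961925·29.7/3952 = 0.0069111062.
Var(Ŷ) = 49166² · 0.0069111062 = 1.6706186 × 10^7.
SE(Ŷ) = √(1.6706186 × 10^7) = 4087.3.

4087.3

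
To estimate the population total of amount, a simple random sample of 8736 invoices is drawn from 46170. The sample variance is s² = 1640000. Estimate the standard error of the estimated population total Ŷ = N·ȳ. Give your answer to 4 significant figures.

Var(Ŷ) = N²·Var(ȳ) = N²·(1 − n/N)·s²/n.
f = 8736/46170 = 0.18921378; Var(ȳ) = 0.81078622·1640000/8736 = 152.20804.
Var(Ŷ) = 46170² · 152.20804 = 3.2445715 × 10^11.
SE(Ŷ) = √(3.2445715 × 10^11) = 569600.

569600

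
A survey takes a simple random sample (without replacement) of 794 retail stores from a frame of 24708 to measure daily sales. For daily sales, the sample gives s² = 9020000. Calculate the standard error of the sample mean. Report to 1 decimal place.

Under SRS without replacement, Var(ȳ) = (1 − f)·s²/n with f = n/N = 794/24708 = 0.03213534.
Var(ȳ) = (1 − 0.03213534)·9020000/794 = 0.96786466·11360.202 = 10995.138.
SE(ȳ) = √(10995.138) = 104.9.

104.9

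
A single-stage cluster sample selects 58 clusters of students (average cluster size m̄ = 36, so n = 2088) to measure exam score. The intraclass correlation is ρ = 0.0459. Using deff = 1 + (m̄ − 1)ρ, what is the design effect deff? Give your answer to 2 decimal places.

deff = 1 + (36 − 1)·0.0459 = 1 + 1.6065 = 2.6065.

2.61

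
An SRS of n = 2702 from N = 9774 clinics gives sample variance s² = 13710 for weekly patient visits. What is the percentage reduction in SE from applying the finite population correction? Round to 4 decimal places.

f = n/N = 2702/9774 = 0.27644772.
SE_no-fpc = √(s²/n) = 2.2525584; SE_fpc = √((1−f)s²/n) = 1.9160684.
Ratio = √(1−f) = 0.85061876. Reduction = 100·(1 − 0.85061876) = 14.9381%.

14.9381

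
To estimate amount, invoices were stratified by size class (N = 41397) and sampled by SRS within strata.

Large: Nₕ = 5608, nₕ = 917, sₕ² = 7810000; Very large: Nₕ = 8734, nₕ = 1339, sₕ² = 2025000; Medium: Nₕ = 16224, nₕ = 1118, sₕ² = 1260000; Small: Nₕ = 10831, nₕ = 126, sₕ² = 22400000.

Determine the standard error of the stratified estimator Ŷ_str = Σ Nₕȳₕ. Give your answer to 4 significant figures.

Var(Ŷ_str) = Σₕ Nₕ²(1 − fₕ)sₕ²/nₕ.
Large: 5608²·(1 − 917/5608)·7810000/917 = 2.2405526 × 10^11.
Very large: 8734²·(1 − 1339/8734)·2025000/1339 = 9.7677788 × 10^10.
Medium: 16224²·(1 − 1118/16224)·1260000/1118 = 2.7620794 × 10^11.
Small: 10831²·(1 − 126/10831)·22400000/126 = 2.0612596 × 10^13.
Sum = 2.1210537 × 10^13.
SE = √(2.1210537 × 10^13) = 4.605 × 10^6.

4.605 × 10^6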